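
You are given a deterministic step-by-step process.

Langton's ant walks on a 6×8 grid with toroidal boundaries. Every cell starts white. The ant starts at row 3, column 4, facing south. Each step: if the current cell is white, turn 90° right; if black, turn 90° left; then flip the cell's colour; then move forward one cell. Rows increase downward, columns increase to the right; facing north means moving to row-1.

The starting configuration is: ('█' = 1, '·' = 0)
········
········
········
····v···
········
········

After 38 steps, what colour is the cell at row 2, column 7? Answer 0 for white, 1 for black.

1

0) ········
········
········
····v···
········
········
1) ········
········
········
···<█···
········
········
2) ········
········
···^····
···██···
········
········
3) ········
········
···█>···
···██···
········
········
4) ········
········
···██···
···█v···
········
········
5) ········
········
···██···
···█·>··
········
········
6) ········
········
···██···
···█·█··
·····v··
········
7) ········
········
···██···
···█·█··
····<█··
········
8) ········
········
···██···
···█^█··
····██··
········
9) ········
········
···██···
···██>··
····██··
········
10) ········
········
···██^··
···██···
····██··
········
11) ········
········
···███>·
···██···
····██··
········
12) ········
········
···████·
···██·v·
····██··
········
13) ········
········
···████·
···██<█·
····██··
········
14) ········
········
···██^█·
···████·
····██··
········
15) ········
········
···█<·█·
···████·
····██··
········
16) ········
········
···█··█·
···█v██·
····██··
········
17) ········
········
···█··█·
···█·>█·
····██··
········
18) ········
········
···█·^█·
···█··█·
····██··
········
19) ········
········
···█·█>·
···█··█·
····██··
········
20) ········
······^·
···█·█··
···█··█·
····██··
········
21) ········
······█>
···█·█··
···█··█·
····██··
········
22) ········
······██
···█·█·v
···█··█·
····██··
········
23) ········
······██
···█·█<█
···█··█·
····██··
········
24) ········
······^█
···█·███
···█··█·
····██··
········
25) ········
·····<·█
···█·███
···█··█·
····██··
········
26) ·····^··
·····█·█
···█·███
···█··█·
····██··
········
27) ·····█>·
·····█·█
···█·███
···█··█·
····██··
········
28) ·····██·
·····█v█
···█·███
···█··█·
····██··
········
29) ·····██·
·····<██
···█·███
···█··█·
····██··
········
30) ·····██·
······██
···█·v██
···█··█·
····██··
········
31) ·····██·
······██
···█··>█
···█··█·
····██··
········
32) ·····██·
······^█
···█···█
···█··█·
····██··
········
33) ·····██·
·····<·█
···█···█
···█··█·
····██··
········
34) ·····^█·
·····█·█
···█···█
···█··█·
····██··
········
35) ····<·█·
·····█·█
···█···█
···█··█·
····██··
········
36) ····█·█·
·····█·█
···█···█
···█··█·
····██··
····^···
37) ····█·█·
·····█·█
···█···█
···█··█·
····██··
····█>··
38) ····█v█·
·····█·█
···█···█
···█··█·
····██··
····██··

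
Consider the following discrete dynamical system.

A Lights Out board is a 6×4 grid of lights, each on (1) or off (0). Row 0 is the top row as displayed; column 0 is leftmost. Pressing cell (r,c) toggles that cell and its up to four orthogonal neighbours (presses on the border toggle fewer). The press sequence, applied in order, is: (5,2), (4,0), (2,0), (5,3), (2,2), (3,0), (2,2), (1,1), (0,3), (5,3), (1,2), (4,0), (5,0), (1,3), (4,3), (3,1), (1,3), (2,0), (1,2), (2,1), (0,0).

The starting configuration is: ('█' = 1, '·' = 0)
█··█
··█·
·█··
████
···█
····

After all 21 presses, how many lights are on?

7

0) █··█
··█·
·█··
████
···█
····
1) █··█
··█·
·█··
████
··██
·███
2) █··█
··█·
·█··
·███
████
████
3) █··█
█·█·
█···
████
████
████
4) █··█
█·█·
█···
████
███·
██··
5) █··█
█···
████
██·█
███·
██··
6) █··█
█···
·███
···█
·██·
██··
7) █··█
█·█·
····
··██
·██·
██··
8) ██·█
·█··
·█··
··██
·██·
██··
9) ███·
·█·█
·█··
··██
·██·
██··
10) ███·
·█·█
·█··
··██
·███
████
11) ██··
··█·
·██·
··██
·███
████
12) ██··
··█·
·██·
█·██
█·██
·███
13) ██··
··█·
·██·
█·██
··██
█·██
14) ██·█
···█
·███
█·██
··██
█·██
15) ██·█
···█
·███
█·█·
····
█·█·
16) ██·█
···█
··██
·█··
·█··
█·█·
17) ██··
··█·
··█·
·█··
·█··
█·█·
18) ██··
█·█·
███·
██··
·█··
█·█·
19) ███·
██·█
██··
██··
·█··
█·█·
20) ███·
█··█
··█·
█···
·█··
█·█·
21) ··█·
···█
··█·
█···
·█··
█·█·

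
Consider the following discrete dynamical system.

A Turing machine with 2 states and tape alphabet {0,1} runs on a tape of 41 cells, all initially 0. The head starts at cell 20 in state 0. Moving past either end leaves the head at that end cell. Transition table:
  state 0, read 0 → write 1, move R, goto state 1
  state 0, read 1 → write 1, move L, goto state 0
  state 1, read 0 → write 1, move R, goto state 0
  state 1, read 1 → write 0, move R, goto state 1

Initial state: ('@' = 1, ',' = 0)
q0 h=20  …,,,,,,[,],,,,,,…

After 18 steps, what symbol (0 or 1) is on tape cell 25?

1

t=0: q0 h=20  …,,,,,,[,],,,,,,…
t=1: q1 h=21  …,,,,,@[,],,,,,,…
t=2: q0 h=22  …,,,,@@[,],,,,,,…
t=3: q1 h=23  …,,,@@@[,],,,,,,…
t=4: q0 h=24  …,,@@@@[,],,,,,,…
t=5: q1 h=25  …,@@@@@[,],,,,,,…
t=6: q0 h=26  …@@@@@@[,],,,,,,…
t=7: q1 h=27  …@@@@@@[,],,,,,,…
t=8: q0 h=28  …@@@@@@[,],,,,,,…
t=9: q1 h=29  …@@@@@@[,],,,,,,…
t=10: q0 h=30  …@@@@@@[,],,,,,,…
t=11: q1 h=31  …@@@@@@[,],,,,,,…
t=12: q0 h=32  …@@@@@@[,],,,,,,…
t=13: q1 h=33  …@@@@@@[,],,,,,,…
t=14: q0 h=34  …@@@@@@[,],,,,,,|
t=15: q1 h=35  …@@@@@@[,],,,,,|
t=16: q0 h=36  …@@@@@@[,],,,,|
t=17: q1 h=37  …@@@@@@[,],,,|
t=18: q0 h=38  …@@@@@@[,],,|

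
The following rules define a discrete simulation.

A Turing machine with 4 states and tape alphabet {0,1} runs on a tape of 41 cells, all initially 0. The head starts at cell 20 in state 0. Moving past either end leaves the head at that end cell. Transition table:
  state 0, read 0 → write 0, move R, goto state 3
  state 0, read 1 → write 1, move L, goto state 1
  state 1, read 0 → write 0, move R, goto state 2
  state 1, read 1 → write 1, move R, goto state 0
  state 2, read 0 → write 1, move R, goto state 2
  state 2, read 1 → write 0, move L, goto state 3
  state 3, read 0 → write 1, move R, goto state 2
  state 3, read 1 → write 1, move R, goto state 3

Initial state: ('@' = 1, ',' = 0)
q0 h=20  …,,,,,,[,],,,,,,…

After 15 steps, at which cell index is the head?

step 0: q0 h=20  …,,,,,,[,],,,,,,…
step 1: q3 h=21  …,,,,,,[,],,,,,,…
step 2: q2 h=22  …,,,,,@[,],,,,,,…
step 3: q2 h=23  …,,,,@@[,],,,,,,…
step 4: q2 h=24  …,,,@@@[,],,,,,,…
step 5: q2 h=25  …,,@@@@[,],,,,,,…
step 6: q2 h=26  …,@@@@@[,],,,,,,…
step 7: q2 h=27  …@@@@@@[,],,,,,,…
step 8: q2 h=28  …@@@@@@[,],,,,,,…
step 9: q2 h=29  …@@@@@@[,],,,,,,…
step 10: q2 h=30  …@@@@@@[,],,,,,,…
step 11: q2 h=31  …@@@@@@[,],,,,,,…
step 12: q2 h=32  …@@@@@@[,],,,,,,…
step 13: q2 h=33  …@@@@@@[,],,,,,,…
step 14: q2 h=34  …@@@@@@[,],,,,,,|
step 15: q2 h=35  …@@@@@@[,],,,,,|

35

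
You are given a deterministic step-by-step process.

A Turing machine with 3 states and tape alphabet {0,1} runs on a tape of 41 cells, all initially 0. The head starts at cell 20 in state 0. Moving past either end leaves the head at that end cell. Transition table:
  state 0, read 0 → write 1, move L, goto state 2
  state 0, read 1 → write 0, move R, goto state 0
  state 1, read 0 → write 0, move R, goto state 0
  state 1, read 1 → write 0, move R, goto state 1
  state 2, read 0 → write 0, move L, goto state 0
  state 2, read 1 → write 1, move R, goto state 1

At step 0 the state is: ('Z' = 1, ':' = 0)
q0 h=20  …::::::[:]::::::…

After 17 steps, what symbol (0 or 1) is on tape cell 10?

k=0  q0 h=20  …::::::[:]::::::…
k=1  q2 h=19  …::::::[:]Z:::::…
k=2  q0 h=18  …::::::[:]:Z::::…
k=3  q2 h=17  …::::::[:]Z:Z:::…
k=4  q0 h=16  …::::::[:]:Z:Z::…
k=5  q2 h=15  …::::::[:]Z:Z:Z:…
k=6  q0 h=14  …::::::[:]:Z:Z:Z…
k=7  q2 h=13  …::::::[:]Z:Z:Z:…
k=8  q0 h=12  …::::::[:]:Z:Z:Z…
k=9  q2 h=11  …::::::[:]Z:Z:Z:…
k=10  q0 h=10  …::::::[:]:Z:Z:Z…
k=11  q2 h= 9  …::::::[:]Z:Z:Z:…
k=12  q0 h= 8  …::::::[:]:Z:Z:Z…
k=13  q2 h= 7  …::::::[:]Z:Z:Z:…
k=14  q0 h= 6  |::::::[:]:Z:Z:Z…
k=15  q2 h= 5  |:::::[:]Z:Z:Z:…
k=16  q0 h= 4  |::::[:]:Z:Z:Z…
k=17  q2 h= 3  |:::[:]Z:Z:Z:…

1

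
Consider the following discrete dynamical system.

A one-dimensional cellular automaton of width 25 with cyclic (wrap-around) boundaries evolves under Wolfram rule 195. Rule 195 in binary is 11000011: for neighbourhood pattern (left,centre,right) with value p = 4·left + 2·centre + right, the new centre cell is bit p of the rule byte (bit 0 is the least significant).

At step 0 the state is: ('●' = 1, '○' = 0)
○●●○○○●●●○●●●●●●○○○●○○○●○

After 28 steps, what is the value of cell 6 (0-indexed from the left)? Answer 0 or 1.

[0] ○●●○○○●●●○●●●●●●○○○●○○○●○
[1] ●○●○●●○●●○○●●●●●○●●○○●●○○
[2] ○○○○○●○○●○●○●●●●○○●○●○●○●
[3] ○●●●●○○●○○○○○●●●○●○○○○○○○
[4] ●○●●●○●○○●●●●○●●○○○●●●●●●
[5] ●○○●●○○○●○●●●○○●○●●○●●●●●
[6] ●○●○●○●●○○○●●○●○○○●○○●●●●
[7] ●○○○○○○●○●●○●○○○●●○○●○●●●
[8] ●○●●●●●○○○●○○○●●○●○●○○○●●
[9] ●○○●●●●○●●○○●●○●○○○○○●●○●
[10] ●○●○●●●○○●○●○●○○○●●●●○●○○
[11] ○○○○○●●○●○○○○○○●●○●●●○○○●
[12] ○●●●●○●○○○●●●●●○●○○●●○●●○
[13] ●○●●●○○○●●○●●●●○○○●○●○○●○
[14] ○○○●●○●●○●○○●●●○●●○○○○●○○
[15] ●●●○●○○●○○○●○●●○○●○●●●○○●
[16] ●●●○○○●○○●●○○○●○●○○○●●○●○
[17] ○●●○●●○○●○●○●●○○○○●●○●○○○
[18] ●○●○○●○●○○○○○●○●●●○●○○○●●
[19] ●○○○●○○○○●●●●○○○●●○○○●●○●
[20] ●○●●○○●●●○●●●○●●○●○●●○●○○
[21] ○○○●○●○●●○○●●○○●○○○○●○○○●
[22] ○●●○○○○○●○●○●○●○○●●●○○●●○
[23] ●○●○●●●●○○○○○○○○●○●●○●○●○
[24] ○○○○○●●●○●●●●●●●○○○●○○○○○
[25] ●●●●●○●●○○●●●●●●○●●○○●●●●
[26] ●●●●●○○●○●○●●●●●○○●○●○●●●
[27] ●●●●●○●○○○○○●●●●○●○○○○○●●
[28] ●●●●●○○○●●●●○●●●○○○●●●●○●

0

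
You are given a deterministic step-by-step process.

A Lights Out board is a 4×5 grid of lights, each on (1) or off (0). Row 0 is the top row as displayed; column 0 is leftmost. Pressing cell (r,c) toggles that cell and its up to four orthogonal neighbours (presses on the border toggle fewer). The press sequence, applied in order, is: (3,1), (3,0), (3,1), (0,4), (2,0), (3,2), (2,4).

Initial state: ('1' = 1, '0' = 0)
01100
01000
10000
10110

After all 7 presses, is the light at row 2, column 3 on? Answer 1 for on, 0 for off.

1

t=0: 01100
01000
10000
10110
t=1: 01100
01000
11000
01010
t=2: 01100
01000
01000
10010
t=3: 01100
01000
00000
01110
t=4: 01111
01001
00000
01110
t=5: 01111
11001
11000
11110
t=6: 01111
11001
11100
10000
t=7: 01111
11000
11111
10001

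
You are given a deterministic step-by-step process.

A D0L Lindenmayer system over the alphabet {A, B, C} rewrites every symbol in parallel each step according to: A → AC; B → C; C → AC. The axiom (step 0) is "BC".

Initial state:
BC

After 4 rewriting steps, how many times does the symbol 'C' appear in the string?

12

[0] BC
[1] CAC
[2] ACACAC
[3] ACACACACACAC
[4] ACACACACACACACACACACACAC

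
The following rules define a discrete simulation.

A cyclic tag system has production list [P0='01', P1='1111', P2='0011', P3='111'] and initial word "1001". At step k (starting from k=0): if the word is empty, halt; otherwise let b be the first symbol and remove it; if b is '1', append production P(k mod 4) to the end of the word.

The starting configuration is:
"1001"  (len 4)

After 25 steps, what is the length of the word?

39

[0] "1001"  (len 4)
[1] "00101"  (len 5)
[2] "0101"  (len 4)
[3] "101"  (len 3)
[4] "01111"  (len 5)
[5] "1111"  (len 4)
[6] "1111111"  (len 7)
[7] "1111110011"  (len 10)
[8] "111110011111"  (len 12)
[9] "1111001111101"  (len 13)
[10] "1110011111011111"  (len 16)
[11] "1100111110111110011"  (len 19)
[12] "100111110111110011111"  (len 21)
[13] "0011111011111001111101"  (len 22)
[14] "011111011111001111101"  (len 21)
[15] "11111011111001111101"  (len 20)
[16] "1111011111001111101111"  (len 22)
[17] "11101111100111110111101"  (len 23)
[18] "11011111001111101111011111"  (len 26)
[19] "10111110011111011110111110011"  (len 29)
[20] "0111110011111011110111110011111"  (len 31)
[21] "111110011111011110111110011111"  (len 30)
[22] "111100111110111101111100111111111"  (len 33)
[23] "111001111101111011111001111111110011"  (len 36)
[24] "11001111101111011111001111111110011111"  (len 38)
[25] "100111110111101111100111111111001111101"  (len 39)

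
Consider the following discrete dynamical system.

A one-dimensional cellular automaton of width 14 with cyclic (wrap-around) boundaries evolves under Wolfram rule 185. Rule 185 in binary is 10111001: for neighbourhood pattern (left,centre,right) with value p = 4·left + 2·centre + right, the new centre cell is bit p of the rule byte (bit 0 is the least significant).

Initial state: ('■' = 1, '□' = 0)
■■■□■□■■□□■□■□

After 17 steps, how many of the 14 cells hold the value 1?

8

gen 0: ■■■□■□■■□□■□■□
gen 1: ■■□■□■■□■□□■□■
gen 2: ■□■□■■□■□■□□■■
gen 3: □■□■■□■□■□■□■■
gen 4: ■□■■□■□■□■□■■□
gen 5: □■■□■□■□■□■■□■
gen 6: ■■□■□■□■□■■□■□
gen 7: ■□■□■□■□■■□■□■
gen 8: □■□■□■□■■□■□■■
gen 9: ■□■□■□■■□■□■■□
gen 10: □■□■□■■□■□■■□■
gen 11: ■□■□■■□■□■■□■□
gen 12: □■□■■□■□■■□■□■
gen 13: ■□■■□■□■■□■□■□
gen 14: □■■□■□■■□■□■□■
gen 15: ■■□■□■■□■□■□■□
gen 16: ■□■□■■□■□■□■□■
gen 17: □■□■■□■□■□■□■■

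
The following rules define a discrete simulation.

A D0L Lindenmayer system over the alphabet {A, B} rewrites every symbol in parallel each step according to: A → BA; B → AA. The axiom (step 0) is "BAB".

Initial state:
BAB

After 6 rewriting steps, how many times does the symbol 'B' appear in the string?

65

gen 0: BAB
gen 1: AABAAA
gen 2: BABAAABABABA
gen 3: AABAAABABABAAABAAABAAABA
gen 4: BABAAABABABAAABAAABAAABABABAAABABABAAABABABAAABA
gen 5: AABAAABABABAAABAAABAAABABABAAABABABAAABABABAAABAAABAAABABABAAABAAABAAABABABAAABAAABAAABABABAAABA
gen 6: BABAAABABABAAABAAABAAABABABAAABABABAAABABABAAABAAABAAABABA…BABABAAABAAABAAABABABAAABABABAAABABABAAABAAABAAABABABAAABA  (len 192)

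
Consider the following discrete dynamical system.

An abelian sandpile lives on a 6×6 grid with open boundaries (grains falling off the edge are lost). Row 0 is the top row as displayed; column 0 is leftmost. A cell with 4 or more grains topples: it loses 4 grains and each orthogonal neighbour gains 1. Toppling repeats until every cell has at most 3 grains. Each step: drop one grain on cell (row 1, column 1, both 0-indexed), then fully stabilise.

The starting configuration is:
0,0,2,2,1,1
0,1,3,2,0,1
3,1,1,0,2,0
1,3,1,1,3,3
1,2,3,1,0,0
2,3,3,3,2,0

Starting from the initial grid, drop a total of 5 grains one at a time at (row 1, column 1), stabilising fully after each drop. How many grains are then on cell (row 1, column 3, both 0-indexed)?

3

t=0: 0,0,2,2,1,1
0,1,3,2,0,1
3,1,1,0,2,0
1,3,1,1,3,3
1,2,3,1,0,0
2,3,3,3,2,0
t=1: 0,0,2,2,1,1
0,2,3,2,0,1
3,1,1,0,2,0
1,3,1,1,3,3
1,2,3,1,0,0
2,3,3,3,2,0
t=2: 0,0,2,2,1,1
0,3,3,2,0,1
3,1,1,0,2,0
1,3,1,1,3,3
1,2,3,1,0,0
2,3,3,3,2,0
t=3: 0,1,3,2,1,1
1,1,0,3,0,1
3,2,2,0,2,0
1,3,1,1,3,3
1,2,3,1,0,0
2,3,3,3,2,0
t=4: 0,1,3,2,1,1
1,2,0,3,0,1
3,2,2,0,2,0
1,3,1,1,3,3
1,2,3,1,0,0
2,3,3,3,2,0
t=5: 0,1,3,2,1,1
1,3,0,3,0,1
3,2,2,0,2,0
1,3,1,1,3,3
1,2,3,1,0,0
2,3,3,3,2,0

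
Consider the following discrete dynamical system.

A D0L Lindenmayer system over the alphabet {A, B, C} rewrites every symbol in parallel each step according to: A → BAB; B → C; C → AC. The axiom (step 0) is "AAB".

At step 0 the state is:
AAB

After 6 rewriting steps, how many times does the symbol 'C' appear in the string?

65

t=0: AAB
t=1: BABBABC
t=2: CBABCCBABCAC
t=3: ACCBABCACACCBABCACBABAC
t=4: BABACACCBABCACBABACBABACACCBABCACBABACCBABCBABAC
t=5: CBABCBABACBABACACCBABCACBABACCBABCBABACCBABCBABACBABACACCBABCACBABACCBABCBABACACCBABCACCBABCBABAC
t=6: ACCBABCACCBABCBABACCBABCBABACBABACACCBABCACBABACCBABCBABAC…CACCBABCACCBABCBABACBABACACCBABCACBABACACCBABCACCBABCBABAC  (len 192)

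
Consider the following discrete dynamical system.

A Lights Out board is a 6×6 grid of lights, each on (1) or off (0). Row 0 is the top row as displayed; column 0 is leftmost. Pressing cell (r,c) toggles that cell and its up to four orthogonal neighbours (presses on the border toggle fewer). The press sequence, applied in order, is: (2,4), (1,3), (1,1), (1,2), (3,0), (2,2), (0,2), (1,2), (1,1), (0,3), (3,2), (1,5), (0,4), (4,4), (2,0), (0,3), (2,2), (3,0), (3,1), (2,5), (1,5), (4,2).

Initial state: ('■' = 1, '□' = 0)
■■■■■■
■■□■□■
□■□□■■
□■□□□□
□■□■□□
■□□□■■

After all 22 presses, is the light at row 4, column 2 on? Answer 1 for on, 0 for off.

0

gen 0: ■■■■■■
■■□■□■
□■□□■■
□■□□□□
□■□■□□
■□□□■■
gen 1: ■■■■■■
■■□■■■
□■□■□□
□■□□■□
□■□■□□
■□□□■■
gen 2: ■■■□■■
■■■□□■
□■□□□□
□■□□■□
□■□■□□
■□□□■■
gen 3: ■□■□■■
□□□□□■
□□□□□□
□■□□■□
□■□■□□
■□□□■■
gen 4: ■□□□■■
□■■■□■
□□■□□□
□■□□■□
□■□■□□
■□□□■■
gen 5: ■□□□■■
□■■■□■
■□■□□□
■□□□■□
■■□■□□
■□□□■■
gen 6: ■□□□■■
□■□■□■
■■□■□□
■□■□■□
■■□■□□
■□□□■■
gen 7: ■■■■■■
□■■■□■
■■□■□□
■□■□■□
■■□■□□
■□□□■■
gen 8: ■■□■■■
□□□□□■
■■■■□□
■□■□■□
■■□■□□
■□□□■■
gen 9: ■□□■■■
■■■□□■
■□■■□□
■□■□■□
■■□■□□
■□□□■■
gen 10: ■□■□□■
■■■■□■
■□■■□□
■□■□■□
■■□■□□
■□□□■■
gen 11: ■□■□□■
■■■■□■
■□□■□□
■■□■■□
■■■■□□
■□□□■■
gen 12: ■□■□□□
■■■■■□
■□□■□■
■■□■■□
■■■■□□
■□□□■■
gen 13: ■□■■■■
■■■■□□
■□□■□■
■■□■■□
■■■■□□
■□□□■■
gen 14: ■□■■■■
■■■■□□
■□□■□■
■■□■□□
■■■□■■
■□□□□■
gen 15: ■□■■■■
□■■■□□
□■□■□■
□■□■□□
■■■□■■
■□□□□■
gen 16: ■□□□□■
□■■□□□
□■□■□■
□■□■□□
■■■□■■
■□□□□■
gen 17: ■□□□□■
□■□□□□
□□■□□■
□■■■□□
■■■□■■
■□□□□■
gen 18: ■□□□□■
□■□□□□
■□■□□■
■□■■□□
□■■□■■
■□□□□■
gen 19: ■□□□□■
□■□□□□
■■■□□■
□■□■□□
□□■□■■
■□□□□■
gen 20: ■□□□□■
□■□□□■
■■■□■□
□■□■□■
□□■□■■
■□□□□■
gen 21: ■□□□□□
□■□□■□
■■■□■■
□■□■□■
□□■□■■
■□□□□■
gen 22: ■□□□□□
□■□□■□
■■■□■■
□■■■□■
□■□■■■
■□■□□■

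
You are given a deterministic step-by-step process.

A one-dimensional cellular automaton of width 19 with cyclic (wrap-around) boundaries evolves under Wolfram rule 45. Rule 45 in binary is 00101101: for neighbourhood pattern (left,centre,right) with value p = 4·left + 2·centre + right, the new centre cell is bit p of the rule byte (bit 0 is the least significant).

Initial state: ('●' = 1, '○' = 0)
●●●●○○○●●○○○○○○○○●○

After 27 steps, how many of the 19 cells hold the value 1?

k=0  ●●●●○○○●●○○○○○○○○●○
k=1  ●○○○○●○●○○●●●●●●○●●
k=2  ○○●●○●●●○○●○○○○○●●○
k=3  ●○●○●●○○○○●○●●●○●○○
k=4  ●●●●●○○●●○●●●○○●●○○
k=5  ●○○○○○○●○●●○○○○●○○○
k=6  ●○●●●●○●●●○○●●○●○●○
k=7  ●●●○○○●●○○○○●○●●●●●
k=8  ○○○○●○●○○●●○●●●○○○○
k=9  ●●●○●●●○○●○●●○○○●●●
k=10  ○○○●●○○○○●●●○○●○●○○
k=11  ●●○●○○●●○●○○○○●●●○●
k=12  ○○●●○○●○●●○●●○●○○●●
k=13  ○○●○○○●●●○●●○●●○○●○
k=14  ●○●○●○●○○●●○●●○○○●○
k=15  ●●●●●●●○○●○●●○○●○●●
k=16  ○○○○○○○○○●●●○○○●●●○
k=17  ●●●●●●●●○●○○○●○●○○○
k=18  ●○○○○○○○●●○●○●●●○●○
k=19  ●○●●●●●○●○●●●●○○●●●
k=20  ○●●○○○○●●●●○○○○○●○○
k=21  ○●○○●●○●○○○○●●●○●○●
k=22  ●●○○●○●●○●●○●○○●●●●
k=23  ○○○○●●●○●●○●●○○●○○○
k=24  ●●●○●○○●●○●●○○○●○●●
k=25  ○○○●●○○●○●●○○●○●●●○
k=26  ●●○●○○○●●●○○○●●●○○○
k=27  ●○●●○●○●○○○●○●○○○●○

8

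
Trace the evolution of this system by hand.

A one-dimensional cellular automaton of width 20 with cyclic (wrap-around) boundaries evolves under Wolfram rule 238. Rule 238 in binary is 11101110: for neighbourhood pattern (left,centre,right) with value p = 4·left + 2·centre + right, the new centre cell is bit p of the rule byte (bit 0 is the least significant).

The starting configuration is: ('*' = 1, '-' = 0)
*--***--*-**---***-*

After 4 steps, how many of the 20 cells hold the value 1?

k=0  *--***--*-**---***-*
k=1  *-****-*****--******
k=2  ************-*******
k=3  ********************
k=4  ********************

20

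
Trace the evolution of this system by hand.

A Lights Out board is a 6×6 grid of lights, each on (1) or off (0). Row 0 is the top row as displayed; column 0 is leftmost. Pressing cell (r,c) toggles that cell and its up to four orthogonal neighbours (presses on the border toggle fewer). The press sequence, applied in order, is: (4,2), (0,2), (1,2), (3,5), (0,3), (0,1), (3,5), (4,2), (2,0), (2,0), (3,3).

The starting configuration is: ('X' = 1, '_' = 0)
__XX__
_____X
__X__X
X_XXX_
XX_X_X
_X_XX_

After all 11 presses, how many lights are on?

14

t=0: __XX__
_____X
__X__X
X_XXX_
XX_X_X
_X_XX_
t=1: __XX__
_____X
__X__X
X__XX_
X_X__X
_XXXX_
t=2: _X____
__X__X
__X__X
X__XX_
X_X__X
_XXXX_
t=3: _XX___
_X_X_X
_____X
X__XX_
X_X__X
_XXXX_
t=4: _XX___
_X_X_X
______
X__X_X
X_X___
_XXXX_
t=5: _X_XX_
_X___X
______
X__X_X
X_X___
_XXXX_
t=6: X_XXX_
_____X
______
X__X_X
X_X___
_XXXX_
t=7: X_XXX_
_____X
_____X
X__XX_
X_X__X
_XXXX_
t=8: X_XXX_
_____X
_____X
X_XXX_
XX_X_X
_X_XX_
t=9: X_XXX_
X____X
XX___X
__XXX_
XX_X_X
_X_XX_
t=10: X_XXX_
_____X
_____X
X_XXX_
XX_X_X
_X_XX_
t=11: X_XXX_
_____X
___X_X
X_____
XX___X
_X_XX_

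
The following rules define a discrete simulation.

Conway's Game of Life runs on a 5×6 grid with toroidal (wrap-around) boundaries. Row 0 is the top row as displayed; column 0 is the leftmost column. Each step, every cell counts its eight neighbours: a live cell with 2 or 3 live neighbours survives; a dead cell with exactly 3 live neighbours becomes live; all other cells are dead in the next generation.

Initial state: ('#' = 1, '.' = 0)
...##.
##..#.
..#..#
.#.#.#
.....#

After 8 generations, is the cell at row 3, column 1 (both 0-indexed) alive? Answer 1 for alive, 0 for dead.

1

0) ...##.
##..#.
..#..#
.#.#.#
.....#
1) #..##.
###.#.
..##.#
..#..#
#.##.#
2) ......
#.....
.....#
.....#
#.#...
3) .#....
......
#....#
#....#
......
4) ......
#.....
#....#
#....#
#.....
5) ......
#....#
.#....
.#....
#....#
6) ......
#.....
.#....
.#....
#.....
7) ......
......
##....
##....
......
8) ......
......
##....
##....
......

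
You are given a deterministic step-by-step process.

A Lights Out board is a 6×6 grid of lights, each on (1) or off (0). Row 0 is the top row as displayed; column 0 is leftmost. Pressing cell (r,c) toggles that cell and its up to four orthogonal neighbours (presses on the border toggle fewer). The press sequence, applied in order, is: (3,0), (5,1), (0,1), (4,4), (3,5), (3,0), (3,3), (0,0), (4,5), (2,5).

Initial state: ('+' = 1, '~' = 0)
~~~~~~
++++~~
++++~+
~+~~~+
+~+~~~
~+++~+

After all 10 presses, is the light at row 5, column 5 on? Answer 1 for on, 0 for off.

t=0: ~~~~~~
++++~~
++++~+
~+~~~+
+~+~~~
~+++~+
t=1: ~~~~~~
++++~~
~+++~+
+~~~~+
~~+~~~
~+++~+
t=2: ~~~~~~
++++~~
~+++~+
+~~~~+
~++~~~
+~~+~+
t=3: +++~~~
+~++~~
~+++~+
+~~~~+
~++~~~
+~~+~+
t=4: +++~~~
+~++~~
~+++~+
+~~~++
~+++++
+~~+++
t=5: +++~~~
+~++~~
~+++~~
+~~~~~
~++++~
+~~+++
t=6: +++~~~
+~++~~
++++~~
~+~~~~
+++++~
+~~+++
t=7: +++~~~
+~++~~
+++~~~
~++++~
+++~+~
+~~+++
t=8: ~~+~~~
~~++~~
+++~~~
~++++~
+++~+~
+~~+++
t=9: ~~+~~~
~~++~~
+++~~~
~+++++
+++~~+
+~~++~
t=10: ~~+~~~
~~++~+
+++~++
~++++~
+++~~+
+~~++~

0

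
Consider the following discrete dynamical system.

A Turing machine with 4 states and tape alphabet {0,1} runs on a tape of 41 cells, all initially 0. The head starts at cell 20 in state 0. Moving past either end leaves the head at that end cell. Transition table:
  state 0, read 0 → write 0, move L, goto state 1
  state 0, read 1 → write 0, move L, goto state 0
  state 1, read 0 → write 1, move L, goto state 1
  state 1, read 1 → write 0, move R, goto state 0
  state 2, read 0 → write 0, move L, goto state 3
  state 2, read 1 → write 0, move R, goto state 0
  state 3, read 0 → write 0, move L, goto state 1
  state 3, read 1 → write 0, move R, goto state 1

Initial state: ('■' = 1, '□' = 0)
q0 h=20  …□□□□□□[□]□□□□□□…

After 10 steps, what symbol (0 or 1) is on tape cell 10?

t=0: q0 h=20  …□□□□□□[□]□□□□□□…
t=1: q1 h=19  …□□□□□□[□]□□□□□□…
t=2: q1 h=18  …□□□□□□[□]■□□□□□…
t=3: q1 h=17  …□□□□□□[□]■■□□□□…
t=4: q1 h=16  …□□□□□□[□]■■■□□□…
t=5: q1 h=15  …□□□□□□[□]■■■■□□…
t=6: q1 h=14  …□□□□□□[□]■■■■■□…
t=7: q1 h=13  …□□□□□□[□]■■■■■■…
t=8: q1 h=12  …□□□□□□[□]■■■■■■…
t=9: q1 h=11  …□□□□□□[□]■■■■■■…
t=10: q1 h=10  …□□□□□□[□]■■■■■■…

0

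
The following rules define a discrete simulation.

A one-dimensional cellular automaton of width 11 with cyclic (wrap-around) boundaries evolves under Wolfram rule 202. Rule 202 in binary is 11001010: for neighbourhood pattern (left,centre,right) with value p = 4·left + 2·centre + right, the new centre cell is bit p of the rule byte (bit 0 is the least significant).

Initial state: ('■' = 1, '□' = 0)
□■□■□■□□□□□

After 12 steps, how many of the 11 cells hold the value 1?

1

step 0: □■□■□■□□□□□
step 1: ■□□□□□□□□□□
step 2: □□□□□□□□□□■
step 3: □□□□□□□□□■□
step 4: □□□□□□□□■□□
step 5: □□□□□□□■□□□
step 6: □□□□□□■□□□□
step 7: □□□□□■□□□□□
step 8: □□□□■□□□□□□
step 9: □□□■□□□□□□□
step 10: □□■□□□□□□□□
step 11: □■□□□□□□□□□
step 12: ■□□□□□□□□□□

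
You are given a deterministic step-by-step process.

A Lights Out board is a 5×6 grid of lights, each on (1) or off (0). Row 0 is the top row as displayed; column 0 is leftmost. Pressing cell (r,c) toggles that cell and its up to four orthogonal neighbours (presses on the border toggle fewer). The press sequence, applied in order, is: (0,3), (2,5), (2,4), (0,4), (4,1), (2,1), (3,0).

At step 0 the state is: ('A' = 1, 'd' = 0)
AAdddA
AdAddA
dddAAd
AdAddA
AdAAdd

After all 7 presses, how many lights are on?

k=0  AAdddA
AdAddA
dddAAd
AdAddA
AdAAdd
k=1  AAAAAA
AdAAdA
dddAAd
AdAddA
AdAAdd
k=2  AAAAAA
AdAAdd
dddAdA
AdAddd
AdAAdd
k=3  AAAAAA
AdAAAd
ddddAd
AdAdAd
AdAAdd
k=4  AAAddd
AdAAdd
ddddAd
AdAdAd
AdAAdd
k=5  AAAddd
AdAAdd
ddddAd
AAAdAd
dAdAdd
k=6  AAAddd
AAAAdd
AAAdAd
AdAdAd
dAdAdd
k=7  AAAddd
AAAAdd
dAAdAd
dAAdAd
AAdAdd

16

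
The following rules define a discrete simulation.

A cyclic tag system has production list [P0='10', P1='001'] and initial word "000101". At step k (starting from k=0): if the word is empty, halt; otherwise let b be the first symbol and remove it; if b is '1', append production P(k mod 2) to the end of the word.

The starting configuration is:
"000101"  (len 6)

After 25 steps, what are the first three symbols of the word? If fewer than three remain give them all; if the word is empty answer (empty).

t=0: "000101"  (len 6)
t=1: "00101"  (len 5)
t=2: "0101"  (len 4)
t=3: "101"  (len 3)
t=4: "01001"  (len 5)
t=5: "1001"  (len 4)
t=6: "001001"  (len 6)
t=7: "01001"  (len 5)
t=8: "1001"  (len 4)
t=9: "00110"  (len 5)
t=10: "0110"  (len 4)
t=11: "110"  (len 3)
t=12: "10001"  (len 5)
t=13: "000110"  (len 6)
t=14: "00110"  (len 5)
t=15: "0110"  (len 4)
t=16: "110"  (len 3)
t=17: "1010"  (len 4)
t=18: "010001"  (len 6)
t=19: "10001"  (len 5)
t=20: "0001001"  (len 7)
t=21: "001001"  (len 6)
t=22: "01001"  (len 5)
t=23: "1001"  (len 4)
t=24: "001001"  (len 6)
t=25: "01001"  (len 5)

010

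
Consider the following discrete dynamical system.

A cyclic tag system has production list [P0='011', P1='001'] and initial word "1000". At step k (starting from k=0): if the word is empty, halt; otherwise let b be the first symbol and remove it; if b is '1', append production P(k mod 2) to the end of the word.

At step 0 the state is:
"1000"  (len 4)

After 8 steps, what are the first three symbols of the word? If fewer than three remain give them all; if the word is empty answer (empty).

010

k=0  "1000"  (len 4)
k=1  "000011"  (len 6)
k=2  "00011"  (len 5)
k=3  "0011"  (len 4)
k=4  "011"  (len 3)
k=5  "11"  (len 2)
k=6  "1001"  (len 4)
k=7  "001011"  (len 6)
k=8  "01011"  (len 5)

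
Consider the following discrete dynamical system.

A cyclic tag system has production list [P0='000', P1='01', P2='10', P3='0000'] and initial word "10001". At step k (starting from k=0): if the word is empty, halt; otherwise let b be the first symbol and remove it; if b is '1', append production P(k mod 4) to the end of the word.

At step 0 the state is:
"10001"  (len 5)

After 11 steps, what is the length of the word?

0) "10001"  (len 5)
1) "0001000"  (len 7)
2) "001000"  (len 6)
3) "01000"  (len 5)
4) "1000"  (len 4)
5) "000000"  (len 6)
6) "00000"  (len 5)
7) "0000"  (len 4)
8) "000"  (len 3)
9) "00"  (len 2)
10) "0"  (len 1)
11) (halted — word empty)

0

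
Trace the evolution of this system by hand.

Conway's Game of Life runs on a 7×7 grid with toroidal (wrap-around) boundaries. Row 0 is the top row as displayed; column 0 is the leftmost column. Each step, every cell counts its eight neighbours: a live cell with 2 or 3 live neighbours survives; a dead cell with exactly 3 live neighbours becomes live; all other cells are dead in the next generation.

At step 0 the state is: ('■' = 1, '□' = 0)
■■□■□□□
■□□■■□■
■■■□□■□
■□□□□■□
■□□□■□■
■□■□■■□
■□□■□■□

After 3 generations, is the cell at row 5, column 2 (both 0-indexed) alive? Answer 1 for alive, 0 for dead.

gen 0: ■■□■□□□
■□□■■□■
■■■□□■□
■□□□□■□
■□□□■□■
■□■□■■□
■□□■□■□
gen 1: □■□■□■□
□□□■■■□
□□■■□■□
□□□□■■□
■□□■■□□
■□□□□□□
■□□■□■□
gen 2: □□□■□■□
□□□□□■■
□□■□□□■
□□■□□■■
□□□■■■■
■■□■□□□
■■■□□□□
gen 3: ■■■□■■□
□□□□■■■
■□□□□□□
■□■□□□□
□■□■□□□
□□□■□■□
■□□■■□■

0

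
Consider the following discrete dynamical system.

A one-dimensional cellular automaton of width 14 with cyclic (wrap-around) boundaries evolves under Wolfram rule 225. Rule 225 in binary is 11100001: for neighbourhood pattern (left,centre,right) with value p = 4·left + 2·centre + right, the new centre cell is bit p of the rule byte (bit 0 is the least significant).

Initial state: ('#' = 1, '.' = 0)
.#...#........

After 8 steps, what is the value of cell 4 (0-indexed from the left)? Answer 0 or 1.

0

0) .#...#........
1) ...#...#######
2) .#...#..######
3) #..#.....#####
4) #....###..####
5) #.##..##...###
6) ##.#...#.#..##
7) ###..#..#....#
8) ###.......##..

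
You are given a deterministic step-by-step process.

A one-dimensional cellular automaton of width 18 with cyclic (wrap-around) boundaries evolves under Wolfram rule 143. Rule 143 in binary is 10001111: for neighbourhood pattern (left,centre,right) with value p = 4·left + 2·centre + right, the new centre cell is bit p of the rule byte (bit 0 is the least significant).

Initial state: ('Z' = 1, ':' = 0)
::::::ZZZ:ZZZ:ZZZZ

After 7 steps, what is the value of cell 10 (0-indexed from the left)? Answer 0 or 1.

1

k=0  ::::::ZZZ:ZZZ:ZZZZ
k=1  :ZZZZZZZ::ZZ::ZZZ:
k=2  ZZZZZZZ::ZZ::ZZZ::
k=3  ZZZZZZ::ZZ::ZZZ::Z
k=4  ZZZZZ::ZZ::ZZZ::ZZ
k=5  ZZZZ::ZZ::ZZZ::ZZZ
k=6  ZZZ::ZZ::ZZZ::ZZZZ
k=7  ZZ::ZZ::ZZZ::ZZZZZ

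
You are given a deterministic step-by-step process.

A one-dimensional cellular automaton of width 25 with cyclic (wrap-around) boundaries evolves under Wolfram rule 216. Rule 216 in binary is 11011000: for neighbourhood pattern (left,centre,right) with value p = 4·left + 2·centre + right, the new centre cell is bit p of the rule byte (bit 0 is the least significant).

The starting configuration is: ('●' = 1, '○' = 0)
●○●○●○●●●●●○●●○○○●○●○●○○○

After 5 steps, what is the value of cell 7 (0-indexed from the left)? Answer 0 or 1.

1

k=0  ●○●○●○●●●●●○●●○○○●○●○●○○○
k=1  ○○○○○○●●●●●○●●●○○○○○○○●○○
k=2  ○○○○○○●●●●●○●●●●○○○○○○○●○
k=3  ○○○○○○●●●●●○●●●●●○○○○○○○●
k=4  ●○○○○○●●●●●○●●●●●●○○○○○○○
k=5  ○●○○○○●●●●●○●●●●●●●○○○○○○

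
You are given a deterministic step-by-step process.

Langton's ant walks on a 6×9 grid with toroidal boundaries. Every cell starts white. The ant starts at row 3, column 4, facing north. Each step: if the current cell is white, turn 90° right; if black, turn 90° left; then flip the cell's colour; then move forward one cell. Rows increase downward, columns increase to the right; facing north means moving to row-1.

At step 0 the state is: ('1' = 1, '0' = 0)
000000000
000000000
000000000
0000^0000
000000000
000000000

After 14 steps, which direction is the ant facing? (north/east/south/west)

k=0  000000000
000000000
000000000
0000^0000
000000000
000000000
k=1  000000000
000000000
000000000
00001>000
000000000
000000000
k=2  000000000
000000000
000000000
000011000
00000v000
000000000
k=3  000000000
000000000
000000000
000011000
0000<1000
000000000
k=4  000000000
000000000
000000000
0000^1000
000011000
000000000
k=5  000000000
000000000
000000000
000<01000
000011000
000000000
k=6  000000000
000000000
000^00000
000101000
000011000
000000000
k=7  000000000
000000000
0001>0000
000101000
000011000
000000000
k=8  000000000
000000000
000110000
0001v1000
000011000
000000000
k=9  000000000
000000000
000110000
000<11000
000011000
000000000
k=10  000000000
000000000
000110000
000011000
000v11000
000000000
k=11  000000000
000000000
000110000
000011000
00<111000
000000000
k=12  000000000
000000000
000110000
00^011000
001111000
000000000
k=13  000000000
000000000
000110000
001>11000
001111000
000000000
k=14  000000000
000000000
000110000
001111000
001v11000
000000000

south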